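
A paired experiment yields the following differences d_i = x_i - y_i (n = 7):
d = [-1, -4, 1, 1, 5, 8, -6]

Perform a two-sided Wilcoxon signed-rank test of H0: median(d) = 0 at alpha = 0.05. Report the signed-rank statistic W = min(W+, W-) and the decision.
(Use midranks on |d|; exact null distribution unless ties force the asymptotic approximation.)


Step 1: Drop any zero differences (none here) and take |d_i|.
|d| = [1, 4, 1, 1, 5, 8, 6]
Step 2: Midrank |d_i| (ties get averaged ranks).
ranks: |1|->2, |4|->4, |1|->2, |1|->2, |5|->5, |8|->7, |6|->6
Step 3: Attach original signs; sum ranks with positive sign and with negative sign.
W+ = 2 + 2 + 5 + 7 = 16
W- = 2 + 4 + 6 = 12
(Check: W+ + W- = 28 should equal n(n+1)/2 = 28.)
Step 4: Test statistic W = min(W+, W-) = 12.
Step 5: Ties in |d|, so use the tie-corrected normal approximation.
        E[W] = n(n+1)/4 = 7*8/4 = 14.
        Tie groups: |d|=1 (t=3); sum(t^3 - t) = 24.
        Var[W] = n(n+1)(2n+1)/24 - sum(t^3-t)/48 = 840/24 - 24/48 = 34.5.
        z = (W - E[W]) / sqrt(Var[W]) = (12 - 14) / 5.8737 = -0.3405.
        Two-sided p = 2*Phi(z) = 0.733478.
Step 6: alpha = 0.05. fail to reject H0.

W+ = 16, W- = 12, W = min = 12, p = 0.733478, fail to reject H0.


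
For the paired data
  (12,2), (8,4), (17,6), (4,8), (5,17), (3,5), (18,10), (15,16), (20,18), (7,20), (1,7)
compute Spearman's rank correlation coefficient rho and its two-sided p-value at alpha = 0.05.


Step 1: Rank x and y separately (midranks; no ties here).
rank(x): 12->7, 8->6, 17->9, 4->3, 5->4, 3->2, 18->10, 15->8, 20->11, 7->5, 1->1
rank(y): 2->1, 4->2, 6->4, 8->6, 17->9, 5->3, 10->7, 16->8, 18->10, 20->11, 7->5
Step 2: d_i = R_x(i) - R_y(i); compute d_i^2.
  (7-1)^2=36, (6-2)^2=16, (9-4)^2=25, (3-6)^2=9, (4-9)^2=25, (2-3)^2=1, (10-7)^2=9, (8-8)^2=0, (11-10)^2=1, (5-11)^2=36, (1-5)^2=16
sum(d^2) = 174.
Step 3: rho = 1 - 6*174 / (11*(11^2 - 1)) = 1 - 1044/1320 = 0.209091.
Step 4: Under H0, t = rho * sqrt((n-2)/(1-rho^2)) = 0.6415 ~ t(9).
Step 5: Two-sided p-value from the t-distribution with 9 df = 0.537221.
Step 6: alpha = 0.05. fail to reject H0.

rho = 0.2091, p = 0.537221, fail to reject H0 at alpha = 0.05.


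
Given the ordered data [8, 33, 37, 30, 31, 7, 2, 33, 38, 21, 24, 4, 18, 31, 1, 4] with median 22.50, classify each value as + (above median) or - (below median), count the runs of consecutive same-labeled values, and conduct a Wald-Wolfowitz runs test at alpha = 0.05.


Step 1: Compute median = 22.50; label A = above, B = below.
Labels in order: BAAAABBAABABBABB  (n_A = 8, n_B = 8)
Step 2: Count runs R = 9.
Step 3: Under H0 (random ordering), E[R] = 2*n_A*n_B/(n_A+n_B) + 1 = 2*8*8/16 + 1 = 9.0000.
        Var[R] = 2*n_A*n_B*(2*n_A*n_B - n_A - n_B) / ((n_A+n_B)^2 * (n_A+n_B-1)) = 14336/3840 = 3.7333.
        SD[R] = 1.9322.
Step 4: R = E[R], so z = 0 with no continuity correction.
Step 5: Two-sided p-value via normal approximation = 2*(1 - Phi(|z|)) = 1.000000.
Step 6: alpha = 0.05. fail to reject H0.

R = 9, z = 0.0000, p = 1.000000, fail to reject H0.


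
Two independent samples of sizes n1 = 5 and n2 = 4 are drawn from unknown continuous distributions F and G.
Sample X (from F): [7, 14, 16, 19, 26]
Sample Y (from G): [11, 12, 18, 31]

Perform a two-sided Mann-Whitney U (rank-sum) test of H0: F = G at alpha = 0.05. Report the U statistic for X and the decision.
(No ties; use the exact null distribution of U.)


Step 1: Combine and sort all 9 observations; assign midranks.
sorted (value, group): (7,X), (11,Y), (12,Y), (14,X), (16,X), (18,Y), (19,X), (26,X), (31,Y)
ranks: 7->1, 11->2, 12->3, 14->4, 16->5, 18->6, 19->7, 26->8, 31->9
Step 2: Rank sum for X: R1 = 1 + 4 + 5 + 7 + 8 = 25.
Step 3: U_X = R1 - n1(n1+1)/2 = 25 - 5*6/2 = 25 - 15 = 10.
       U_Y = n1*n2 - U_X = 20 - 10 = 10.
Step 4: No ties, so the exact null distribution of U (based on enumerating the C(9,5) = 126 equally likely rank assignments) gives the two-sided p-value.
Step 5: p-value = 1.000000; compare to alpha = 0.05. fail to reject H0.

U_X = 10, p = 1.000000, fail to reject H0 at alpha = 0.05.


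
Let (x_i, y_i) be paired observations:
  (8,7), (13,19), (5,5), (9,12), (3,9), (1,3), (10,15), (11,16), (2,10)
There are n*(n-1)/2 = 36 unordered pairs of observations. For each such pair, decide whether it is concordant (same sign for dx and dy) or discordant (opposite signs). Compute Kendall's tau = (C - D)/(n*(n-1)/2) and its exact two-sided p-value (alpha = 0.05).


Step 1: Enumerate the 36 unordered pairs (i,j) with i<j and classify each by sign(x_j-x_i) * sign(y_j-y_i).
  (1,2):dx=+5,dy=+12->C; (1,3):dx=-3,dy=-2->C; (1,4):dx=+1,dy=+5->C; (1,5):dx=-5,dy=+2->D
  (1,6):dx=-7,dy=-4->C; (1,7):dx=+2,dy=+8->C; (1,8):dx=+3,dy=+9->C; (1,9):dx=-6,dy=+3->D
  (2,3):dx=-8,dy=-14->C; (2,4):dx=-4,dy=-7->C; (2,5):dx=-10,dy=-10->C; (2,6):dx=-12,dy=-16->C
  (2,7):dx=-3,dy=-4->C; (2,8):dx=-2,dy=-3->C; (2,9):dx=-11,dy=-9->C; (3,4):dx=+4,dy=+7->C
  (3,5):dx=-2,dy=+4->D; (3,6):dx=-4,dy=-2->C; (3,7):dx=+5,dy=+10->C; (3,8):dx=+6,dy=+11->C
  (3,9):dx=-3,dy=+5->D; (4,5):dx=-6,dy=-3->C; (4,6):dx=-8,dy=-9->C; (4,7):dx=+1,dy=+3->C
  (4,8):dx=+2,dy=+4->C; (4,9):dx=-7,dy=-2->C; (5,6):dx=-2,dy=-6->C; (5,7):dx=+7,dy=+6->C
  (5,8):dx=+8,dy=+7->C; (5,9):dx=-1,dy=+1->D; (6,7):dx=+9,dy=+12->C; (6,8):dx=+10,dy=+13->C
  (6,9):dx=+1,dy=+7->C; (7,8):dx=+1,dy=+1->C; (7,9):dx=-8,dy=-5->C; (8,9):dx=-9,dy=-6->C
Step 2: C = 31, D = 5, total pairs = 36.
Step 3: tau = (C - D)/(n(n-1)/2) = (31 - 5)/36 = 0.722222.
Step 4: Exact two-sided p-value (enumerate n! = 362880 permutations of y under H0): p = 0.005886.
Step 5: alpha = 0.05. reject H0.

tau_b = 0.7222 (C=31, D=5), p = 0.005886, reject H0.


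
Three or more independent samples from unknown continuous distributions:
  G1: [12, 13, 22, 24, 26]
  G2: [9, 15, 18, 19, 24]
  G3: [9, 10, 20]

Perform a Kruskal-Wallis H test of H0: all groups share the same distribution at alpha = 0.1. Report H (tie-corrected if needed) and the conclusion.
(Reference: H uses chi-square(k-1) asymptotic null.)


Step 1: Combine all N = 13 observations and assign midranks.
sorted (value, group, rank): (9,G2,1.5), (9,G3,1.5), (10,G3,3), (12,G1,4), (13,G1,5), (15,G2,6), (18,G2,7), (19,G2,8), (20,G3,9), (22,G1,10), (24,G1,11.5), (24,G2,11.5), (26,G1,13)
Step 2: Sum ranks within each group.
R_1 = 43.5 (n_1 = 5)
R_2 = 34 (n_2 = 5)
R_3 = 13.5 (n_3 = 3)
Step 3: H = 12/(N(N+1)) * sum(R_i^2/n_i) - 3(N+1)
     = 12/(13*14) * (43.5^2/5 + 34^2/5 + 13.5^2/3) - 3*14
     = 0.065934 * 670.4 - 42
     = 2.202198.
Step 4: Ties present; correction factor C = 1 - 12/(13^3 - 13) = 0.994505. Corrected H = 2.202198 / 0.994505 = 2.214365.
Step 5: Under H0, H ~ chi^2(2); p-value = 0.330489.
Step 6: alpha = 0.1. fail to reject H0.

H = 2.2144, df = 2, p = 0.330489, fail to reject H0.


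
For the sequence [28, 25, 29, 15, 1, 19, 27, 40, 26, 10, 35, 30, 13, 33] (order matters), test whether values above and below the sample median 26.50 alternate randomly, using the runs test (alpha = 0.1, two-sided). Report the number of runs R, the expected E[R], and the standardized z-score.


Step 1: Compute median = 26.50; label A = above, B = below.
Labels in order: ABABBBAABBAABA  (n_A = 7, n_B = 7)
Step 2: Count runs R = 9.
Step 3: Under H0 (random ordering), E[R] = 2*n_A*n_B/(n_A+n_B) + 1 = 2*7*7/14 + 1 = 8.0000.
        Var[R] = 2*n_A*n_B*(2*n_A*n_B - n_A - n_B) / ((n_A+n_B)^2 * (n_A+n_B-1)) = 8232/2548 = 3.2308.
        SD[R] = 1.7974.
Step 4: Continuity-corrected z = (R - 0.5 - E[R]) / SD[R] = (9 - 0.5 - 8.0000) / 1.7974 = 0.2782.
Step 5: Two-sided p-value via normal approximation = 2*(1 - Phi(|z|)) = 0.780879.
Step 6: alpha = 0.1. fail to reject H0.

R = 9, z = 0.2782, p = 0.780879, fail to reject H0.


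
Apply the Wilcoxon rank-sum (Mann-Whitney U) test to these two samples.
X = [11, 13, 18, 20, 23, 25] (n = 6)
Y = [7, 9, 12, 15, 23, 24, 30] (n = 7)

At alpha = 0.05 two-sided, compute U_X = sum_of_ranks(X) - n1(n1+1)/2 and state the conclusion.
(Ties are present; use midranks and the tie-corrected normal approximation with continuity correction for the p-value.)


Step 1: Combine and sort all 13 observations; assign midranks.
sorted (value, group): (7,Y), (9,Y), (11,X), (12,Y), (13,X), (15,Y), (18,X), (20,X), (23,X), (23,Y), (24,Y), (25,X), (30,Y)
ranks: 7->1, 9->2, 11->3, 12->4, 13->5, 15->6, 18->7, 20->8, 23->9.5, 23->9.5, 24->11, 25->12, 30->13
Step 2: Rank sum for X: R1 = 3 + 5 + 7 + 8 + 9.5 + 12 = 44.5.
Step 3: U_X = R1 - n1(n1+1)/2 = 44.5 - 6*7/2 = 44.5 - 21 = 23.5.
       U_Y = n1*n2 - U_X = 42 - 23.5 = 18.5.
Step 4: Ties are present, so use the tie-corrected normal approximation (with continuity correction) for the p-value.
Step 5: p-value = 0.774796; compare to alpha = 0.05. fail to reject H0.

U_X = 23.5, p = 0.774796, fail to reject H0 at alpha = 0.05.


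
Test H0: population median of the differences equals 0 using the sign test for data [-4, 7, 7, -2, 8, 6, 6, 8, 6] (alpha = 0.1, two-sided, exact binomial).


Step 1: Discard zero differences. Original n = 9; n_eff = number of nonzero differences = 9.
Nonzero differences (with sign): -4, +7, +7, -2, +8, +6, +6, +8, +6
Step 2: Count signs: positive = 7, negative = 2.
Step 3: Under H0: P(positive) = 0.5, so the number of positives S ~ Bin(9, 0.5).
Step 4: Two-sided exact p-value = sum of Bin(9,0.5) probabilities at or below the observed probability = 0.179688.
Step 5: alpha = 0.1. fail to reject H0.

n_eff = 9, pos = 7, neg = 2, p = 0.179688, fail to reject H0.


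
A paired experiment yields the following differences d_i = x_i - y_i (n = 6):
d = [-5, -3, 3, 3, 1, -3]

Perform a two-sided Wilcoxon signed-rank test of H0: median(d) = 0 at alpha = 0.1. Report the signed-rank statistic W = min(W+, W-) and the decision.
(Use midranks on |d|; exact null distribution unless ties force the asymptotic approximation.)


Step 1: Drop any zero differences (none here) and take |d_i|.
|d| = [5, 3, 3, 3, 1, 3]
Step 2: Midrank |d_i| (ties get averaged ranks).
ranks: |5|->6, |3|->3.5, |3|->3.5, |3|->3.5, |1|->1, |3|->3.5
Step 3: Attach original signs; sum ranks with positive sign and with negative sign.
W+ = 3.5 + 3.5 + 1 = 8
W- = 6 + 3.5 + 3.5 = 13
(Check: W+ + W- = 21 should equal n(n+1)/2 = 21.)
Step 4: Test statistic W = min(W+, W-) = 8.
Step 5: Ties in |d|, so use the tie-corrected normal approximation.
        E[W] = n(n+1)/4 = 6*7/4 = 10.5.
        Tie groups: |d|=3 (t=4); sum(t^3 - t) = 60.
        Var[W] = n(n+1)(2n+1)/24 - sum(t^3-t)/48 = 546/24 - 60/48 = 21.5.
        z = (W - E[W]) / sqrt(Var[W]) = (8 - 10.5) / 4.6368 = -0.5392.
        Two-sided p = 2*Phi(z) = 0.589774.
Step 6: alpha = 0.1. fail to reject H0.

W+ = 8, W- = 13, W = min = 8, p = 0.589774, fail to reject H0.


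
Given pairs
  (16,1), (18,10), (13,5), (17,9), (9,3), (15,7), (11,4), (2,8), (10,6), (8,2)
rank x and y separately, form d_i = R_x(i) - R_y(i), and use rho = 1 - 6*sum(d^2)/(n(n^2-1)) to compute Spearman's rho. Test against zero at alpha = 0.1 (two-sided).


Step 1: Rank x and y separately (midranks; no ties here).
rank(x): 16->8, 18->10, 13->6, 17->9, 9->3, 15->7, 11->5, 2->1, 10->4, 8->2
rank(y): 1->1, 10->10, 5->5, 9->9, 3->3, 7->7, 4->4, 8->8, 6->6, 2->2
Step 2: d_i = R_x(i) - R_y(i); compute d_i^2.
  (8-1)^2=49, (10-10)^2=0, (6-5)^2=1, (9-9)^2=0, (3-3)^2=0, (7-7)^2=0, (5-4)^2=1, (1-8)^2=49, (4-6)^2=4, (2-2)^2=0
sum(d^2) = 104.
Step 3: rho = 1 - 6*104 / (10*(10^2 - 1)) = 1 - 624/990 = 0.369697.
Step 4: Under H0, t = rho * sqrt((n-2)/(1-rho^2)) = 1.1254 ~ t(8).
Step 5: Two-sided p-value from the t-distribution with 8 df = 0.293050.
Step 6: alpha = 0.1. fail to reject H0.

rho = 0.3697, p = 0.293050, fail to reject H0 at alpha = 0.1.


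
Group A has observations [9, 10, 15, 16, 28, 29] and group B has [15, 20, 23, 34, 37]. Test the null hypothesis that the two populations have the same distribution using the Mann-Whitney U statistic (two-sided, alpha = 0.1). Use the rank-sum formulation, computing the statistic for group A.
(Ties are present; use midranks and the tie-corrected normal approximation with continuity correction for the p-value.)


Step 1: Combine and sort all 11 observations; assign midranks.
sorted (value, group): (9,X), (10,X), (15,X), (15,Y), (16,X), (20,Y), (23,Y), (28,X), (29,X), (34,Y), (37,Y)
ranks: 9->1, 10->2, 15->3.5, 15->3.5, 16->5, 20->6, 23->7, 28->8, 29->9, 34->10, 37->11
Step 2: Rank sum for X: R1 = 1 + 2 + 3.5 + 5 + 8 + 9 = 28.5.
Step 3: U_X = R1 - n1(n1+1)/2 = 28.5 - 6*7/2 = 28.5 - 21 = 7.5.
       U_Y = n1*n2 - U_X = 30 - 7.5 = 22.5.
Step 4: Ties are present, so use the tie-corrected normal approximation (with continuity correction) for the p-value.
Step 5: p-value = 0.200217; compare to alpha = 0.1. fail to reject H0.

U_X = 7.5, p = 0.200217, fail to reject H0 at alpha = 0.1.


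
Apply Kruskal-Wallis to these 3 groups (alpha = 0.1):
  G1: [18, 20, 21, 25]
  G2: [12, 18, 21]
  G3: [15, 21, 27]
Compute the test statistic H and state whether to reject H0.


Step 1: Combine all N = 10 observations and assign midranks.
sorted (value, group, rank): (12,G2,1), (15,G3,2), (18,G1,3.5), (18,G2,3.5), (20,G1,5), (21,G1,7), (21,G2,7), (21,G3,7), (25,G1,9), (27,G3,10)
Step 2: Sum ranks within each group.
R_1 = 24.5 (n_1 = 4)
R_2 = 11.5 (n_2 = 3)
R_3 = 19 (n_3 = 3)
Step 3: H = 12/(N(N+1)) * sum(R_i^2/n_i) - 3(N+1)
     = 12/(10*11) * (24.5^2/4 + 11.5^2/3 + 19^2/3) - 3*11
     = 0.109091 * 314.479 - 33
     = 1.306818.
Step 4: Ties present; correction factor C = 1 - 30/(10^3 - 10) = 0.969697. Corrected H = 1.306818 / 0.969697 = 1.347656.
Step 5: Under H0, H ~ chi^2(2); p-value = 0.509753.
Step 6: alpha = 0.1. fail to reject H0.

H = 1.3477, df = 2, p = 0.509753, fail to reject H0.


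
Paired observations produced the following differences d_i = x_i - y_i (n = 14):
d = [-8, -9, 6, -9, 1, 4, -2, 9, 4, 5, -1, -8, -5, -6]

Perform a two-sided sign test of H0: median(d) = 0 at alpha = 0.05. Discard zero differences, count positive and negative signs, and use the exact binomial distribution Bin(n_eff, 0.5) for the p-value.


Step 1: Discard zero differences. Original n = 14; n_eff = number of nonzero differences = 14.
Nonzero differences (with sign): -8, -9, +6, -9, +1, +4, -2, +9, +4, +5, -1, -8, -5, -6
Step 2: Count signs: positive = 6, negative = 8.
Step 3: Under H0: P(positive) = 0.5, so the number of positives S ~ Bin(14, 0.5).
Step 4: Two-sided exact p-value = sum of Bin(14,0.5) probabilities at or below the observed probability = 0.790527.
Step 5: alpha = 0.05. fail to reject H0.

n_eff = 14, pos = 6, neg = 8, p = 0.790527, fail to reject H0.


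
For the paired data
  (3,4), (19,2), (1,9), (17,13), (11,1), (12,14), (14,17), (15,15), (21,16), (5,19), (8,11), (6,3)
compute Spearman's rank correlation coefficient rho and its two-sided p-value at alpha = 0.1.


Step 1: Rank x and y separately (midranks; no ties here).
rank(x): 3->2, 19->11, 1->1, 17->10, 11->6, 12->7, 14->8, 15->9, 21->12, 5->3, 8->5, 6->4
rank(y): 4->4, 2->2, 9->5, 13->7, 1->1, 14->8, 17->11, 15->9, 16->10, 19->12, 11->6, 3->3
Step 2: d_i = R_x(i) - R_y(i); compute d_i^2.
  (2-4)^2=4, (11-2)^2=81, (1-5)^2=16, (10-7)^2=9, (6-1)^2=25, (7-8)^2=1, (8-11)^2=9, (9-9)^2=0, (12-10)^2=4, (3-12)^2=81, (5-6)^2=1, (4-3)^2=1
sum(d^2) = 232.
Step 3: rho = 1 - 6*232 / (12*(12^2 - 1)) = 1 - 1392/1716 = 0.188811.
Step 4: Under H0, t = rho * sqrt((n-2)/(1-rho^2)) = 0.6080 ~ t(10).
Step 5: Two-sided p-value from the t-distribution with 10 df = 0.556737.
Step 6: alpha = 0.1. fail to reject H0.

rho = 0.1888, p = 0.556737, fail to reject H0 at alpha = 0.1.


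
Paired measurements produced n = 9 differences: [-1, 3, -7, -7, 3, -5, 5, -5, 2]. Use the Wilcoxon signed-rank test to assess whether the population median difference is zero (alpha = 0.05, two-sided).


Step 1: Drop any zero differences (none here) and take |d_i|.
|d| = [1, 3, 7, 7, 3, 5, 5, 5, 2]
Step 2: Midrank |d_i| (ties get averaged ranks).
ranks: |1|->1, |3|->3.5, |7|->8.5, |7|->8.5, |3|->3.5, |5|->6, |5|->6, |5|->6, |2|->2
Step 3: Attach original signs; sum ranks with positive sign and with negative sign.
W+ = 3.5 + 3.5 + 6 + 2 = 15
W- = 1 + 8.5 + 8.5 + 6 + 6 = 30
(Check: W+ + W- = 45 should equal n(n+1)/2 = 45.)
Step 4: Test statistic W = min(W+, W-) = 15.
Step 5: Ties in |d|, so use the tie-corrected normal approximation.
        E[W] = n(n+1)/4 = 9*10/4 = 22.5.
        Tie groups: |d|=3 (t=2), |d|=5 (t=3), |d|=7 (t=2); sum(t^3 - t) = 36.
        Var[W] = n(n+1)(2n+1)/24 - sum(t^3-t)/48 = 1710/24 - 36/48 = 70.5.
        z = (W - E[W]) / sqrt(Var[W]) = (15 - 22.5) / 8.3964 = -0.8932.
        Two-sided p = 2*Phi(z) = 0.371730.
Step 6: alpha = 0.05. fail to reject H0.

W+ = 15, W- = 30, W = min = 15, p = 0.371730, fail to reject H0.


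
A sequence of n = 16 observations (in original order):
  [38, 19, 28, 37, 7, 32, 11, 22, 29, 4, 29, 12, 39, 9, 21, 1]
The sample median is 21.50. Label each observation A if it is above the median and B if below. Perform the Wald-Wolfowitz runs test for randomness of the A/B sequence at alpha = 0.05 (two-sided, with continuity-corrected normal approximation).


Step 1: Compute median = 21.50; label A = above, B = below.
Labels in order: ABAABABAABABABBB  (n_A = 8, n_B = 8)
Step 2: Count runs R = 12.
Step 3: Under H0 (random ordering), E[R] = 2*n_A*n_B/(n_A+n_B) + 1 = 2*8*8/16 + 1 = 9.0000.
        Var[R] = 2*n_A*n_B*(2*n_A*n_B - n_A - n_B) / ((n_A+n_B)^2 * (n_A+n_B-1)) = 14336/3840 = 3.7333.
        SD[R] = 1.9322.
Step 4: Continuity-corrected z = (R - 0.5 - E[R]) / SD[R] = (12 - 0.5 - 9.0000) / 1.9322 = 1.2939.
Step 5: Two-sided p-value via normal approximation = 2*(1 - Phi(|z|)) = 0.195709.
Step 6: alpha = 0.05. fail to reject H0.

R = 12, z = 1.2939, p = 0.195709, fail to reject H0.


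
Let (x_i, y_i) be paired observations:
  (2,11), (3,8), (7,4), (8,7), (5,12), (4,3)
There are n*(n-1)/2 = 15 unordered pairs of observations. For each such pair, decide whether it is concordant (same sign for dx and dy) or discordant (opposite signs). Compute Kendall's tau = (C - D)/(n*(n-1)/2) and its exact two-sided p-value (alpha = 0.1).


Step 1: Enumerate the 15 unordered pairs (i,j) with i<j and classify each by sign(x_j-x_i) * sign(y_j-y_i).
  (1,2):dx=+1,dy=-3->D; (1,3):dx=+5,dy=-7->D; (1,4):dx=+6,dy=-4->D; (1,5):dx=+3,dy=+1->C
  (1,6):dx=+2,dy=-8->D; (2,3):dx=+4,dy=-4->D; (2,4):dx=+5,dy=-1->D; (2,5):dx=+2,dy=+4->C
  (2,6):dx=+1,dy=-5->D; (3,4):dx=+1,dy=+3->C; (3,5):dx=-2,dy=+8->D; (3,6):dx=-3,dy=-1->C
  (4,5):dx=-3,dy=+5->D; (4,6):dx=-4,dy=-4->C; (5,6):dx=-1,dy=-9->C
Step 2: C = 6, D = 9, total pairs = 15.
Step 3: tau = (C - D)/(n(n-1)/2) = (6 - 9)/15 = -0.200000.
Step 4: Exact two-sided p-value (enumerate n! = 720 permutations of y under H0): p = 0.719444.
Step 5: alpha = 0.1. fail to reject H0.

tau_b = -0.2000 (C=6, D=9), p = 0.719444, fail to reject H0.


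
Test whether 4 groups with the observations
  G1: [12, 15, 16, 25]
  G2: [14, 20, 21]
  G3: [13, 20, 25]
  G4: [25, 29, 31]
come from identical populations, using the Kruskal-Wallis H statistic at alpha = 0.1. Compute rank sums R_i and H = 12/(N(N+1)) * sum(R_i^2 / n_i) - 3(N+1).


Step 1: Combine all N = 13 observations and assign midranks.
sorted (value, group, rank): (12,G1,1), (13,G3,2), (14,G2,3), (15,G1,4), (16,G1,5), (20,G2,6.5), (20,G3,6.5), (21,G2,8), (25,G1,10), (25,G3,10), (25,G4,10), (29,G4,12), (31,G4,13)
Step 2: Sum ranks within each group.
R_1 = 20 (n_1 = 4)
R_2 = 17.5 (n_2 = 3)
R_3 = 18.5 (n_3 = 3)
R_4 = 35 (n_4 = 3)
Step 3: H = 12/(N(N+1)) * sum(R_i^2/n_i) - 3(N+1)
     = 12/(13*14) * (20^2/4 + 17.5^2/3 + 18.5^2/3 + 35^2/3) - 3*14
     = 0.065934 * 724.5 - 42
     = 5.769231.
Step 4: Ties present; correction factor C = 1 - 30/(13^3 - 13) = 0.986264. Corrected H = 5.769231 / 0.986264 = 5.849582.
Step 5: Under H0, H ~ chi^2(3); p-value = 0.119162.
Step 6: alpha = 0.1. fail to reject H0.

H = 5.8496, df = 3, p = 0.119162, fail to reject H0.


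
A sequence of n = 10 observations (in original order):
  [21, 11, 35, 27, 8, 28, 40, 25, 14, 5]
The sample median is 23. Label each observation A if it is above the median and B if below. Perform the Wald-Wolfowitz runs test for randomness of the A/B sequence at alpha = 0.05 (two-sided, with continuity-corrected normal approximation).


Step 1: Compute median = 23; label A = above, B = below.
Labels in order: BBAABAAABB  (n_A = 5, n_B = 5)
Step 2: Count runs R = 5.
Step 3: Under H0 (random ordering), E[R] = 2*n_A*n_B/(n_A+n_B) + 1 = 2*5*5/10 + 1 = 6.0000.
        Var[R] = 2*n_A*n_B*(2*n_A*n_B - n_A - n_B) / ((n_A+n_B)^2 * (n_A+n_B-1)) = 2000/900 = 2.2222.
        SD[R] = 1.4907.
Step 4: Continuity-corrected z = (R + 0.5 - E[R]) / SD[R] = (5 + 0.5 - 6.0000) / 1.4907 = -0.3354.
Step 5: Two-sided p-value via normal approximation = 2*(1 - Phi(|z|)) = 0.737316.
Step 6: alpha = 0.05. fail to reject H0.

R = 5, z = -0.3354, p = 0.737316, fail to reject H0.


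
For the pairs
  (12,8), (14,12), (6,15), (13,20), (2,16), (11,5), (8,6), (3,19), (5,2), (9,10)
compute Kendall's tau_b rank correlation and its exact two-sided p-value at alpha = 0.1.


Step 1: Enumerate the 45 unordered pairs (i,j) with i<j and classify each by sign(x_j-x_i) * sign(y_j-y_i).
  (1,2):dx=+2,dy=+4->C; (1,3):dx=-6,dy=+7->D; (1,4):dx=+1,dy=+12->C; (1,5):dx=-10,dy=+8->D
  (1,6):dx=-1,dy=-3->C; (1,7):dx=-4,dy=-2->C; (1,8):dx=-9,dy=+11->D; (1,9):dx=-7,dy=-6->C
  (1,10):dx=-3,dy=+2->D; (2,3):dx=-8,dy=+3->D; (2,4):dx=-1,dy=+8->D; (2,5):dx=-12,dy=+4->D
  (2,6):dx=-3,dy=-7->C; (2,7):dx=-6,dy=-6->C; (2,8):dx=-11,dy=+7->D; (2,9):dx=-9,dy=-10->C
  (2,10):dx=-5,dy=-2->C; (3,4):dx=+7,dy=+5->C; (3,5):dx=-4,dy=+1->D; (3,6):dx=+5,dy=-10->D
  (3,7):dx=+2,dy=-9->D; (3,8):dx=-3,dy=+4->D; (3,9):dx=-1,dy=-13->C; (3,10):dx=+3,dy=-5->D
  (4,5):dx=-11,dy=-4->C; (4,6):dx=-2,dy=-15->C; (4,7):dx=-5,dy=-14->C; (4,8):dx=-10,dy=-1->C
  (4,9):dx=-8,dy=-18->C; (4,10):dx=-4,dy=-10->C; (5,6):dx=+9,dy=-11->D; (5,7):dx=+6,dy=-10->D
  (5,8):dx=+1,dy=+3->C; (5,9):dx=+3,dy=-14->D; (5,10):dx=+7,dy=-6->D; (6,7):dx=-3,dy=+1->D
  (6,8):dx=-8,dy=+14->D; (6,9):dx=-6,dy=-3->C; (6,10):dx=-2,dy=+5->D; (7,8):dx=-5,dy=+13->D
  (7,9):dx=-3,dy=-4->C; (7,10):dx=+1,dy=+4->C; (8,9):dx=+2,dy=-17->D; (8,10):dx=+6,dy=-9->D
  (9,10):dx=+4,dy=+8->C
Step 2: C = 22, D = 23, total pairs = 45.
Step 3: tau = (C - D)/(n(n-1)/2) = (22 - 23)/45 = -0.022222.
Step 4: Exact two-sided p-value (enumerate n! = 3628800 permutations of y under H0): p = 1.000000.
Step 5: alpha = 0.1. fail to reject H0.

tau_b = -0.0222 (C=22, D=23), p = 1.000000, fail to reject H0.


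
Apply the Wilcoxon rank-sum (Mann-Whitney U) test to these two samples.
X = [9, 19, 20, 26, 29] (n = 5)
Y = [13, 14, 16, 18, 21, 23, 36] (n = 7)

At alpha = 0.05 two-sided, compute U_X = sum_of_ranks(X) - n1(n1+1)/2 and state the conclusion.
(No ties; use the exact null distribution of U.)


Step 1: Combine and sort all 12 observations; assign midranks.
sorted (value, group): (9,X), (13,Y), (14,Y), (16,Y), (18,Y), (19,X), (20,X), (21,Y), (23,Y), (26,X), (29,X), (36,Y)
ranks: 9->1, 13->2, 14->3, 16->4, 18->5, 19->6, 20->7, 21->8, 23->9, 26->10, 29->11, 36->12
Step 2: Rank sum for X: R1 = 1 + 6 + 7 + 10 + 11 = 35.
Step 3: U_X = R1 - n1(n1+1)/2 = 35 - 5*6/2 = 35 - 15 = 20.
       U_Y = n1*n2 - U_X = 35 - 20 = 15.
Step 4: No ties, so the exact null distribution of U (based on enumerating the C(12,5) = 792 equally likely rank assignments) gives the two-sided p-value.
Step 5: p-value = 0.755051; compare to alpha = 0.05. fail to reject H0.

U_X = 20, p = 0.755051, fail to reject H0 at alpha = 0.05.


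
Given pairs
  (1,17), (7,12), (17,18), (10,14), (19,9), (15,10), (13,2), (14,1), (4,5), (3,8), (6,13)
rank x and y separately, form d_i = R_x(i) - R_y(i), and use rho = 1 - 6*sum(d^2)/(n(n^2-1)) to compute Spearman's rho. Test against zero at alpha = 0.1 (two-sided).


Step 1: Rank x and y separately (midranks; no ties here).
rank(x): 1->1, 7->5, 17->10, 10->6, 19->11, 15->9, 13->7, 14->8, 4->3, 3->2, 6->4
rank(y): 17->10, 12->7, 18->11, 14->9, 9->5, 10->6, 2->2, 1->1, 5->3, 8->4, 13->8
Step 2: d_i = R_x(i) - R_y(i); compute d_i^2.
  (1-10)^2=81, (5-7)^2=4, (10-11)^2=1, (6-9)^2=9, (11-5)^2=36, (9-6)^2=9, (7-2)^2=25, (8-1)^2=49, (3-3)^2=0, (2-4)^2=4, (4-8)^2=16
sum(d^2) = 234.
Step 3: rho = 1 - 6*234 / (11*(11^2 - 1)) = 1 - 1404/1320 = -0.063636.
Step 4: Under H0, t = rho * sqrt((n-2)/(1-rho^2)) = -0.1913 ~ t(9).
Step 5: Two-sided p-value from the t-distribution with 9 df = 0.852539.
Step 6: alpha = 0.1. fail to reject H0.

rho = -0.0636, p = 0.852539, fail to reject H0 at alpha = 0.1.


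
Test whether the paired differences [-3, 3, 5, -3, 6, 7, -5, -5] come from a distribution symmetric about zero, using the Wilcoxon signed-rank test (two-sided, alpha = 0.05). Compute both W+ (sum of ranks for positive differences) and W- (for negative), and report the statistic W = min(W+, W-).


Step 1: Drop any zero differences (none here) and take |d_i|.
|d| = [3, 3, 5, 3, 6, 7, 5, 5]
Step 2: Midrank |d_i| (ties get averaged ranks).
ranks: |3|->2, |3|->2, |5|->5, |3|->2, |6|->7, |7|->8, |5|->5, |5|->5
Step 3: Attach original signs; sum ranks with positive sign and with negative sign.
W+ = 2 + 5 + 7 + 8 = 22
W- = 2 + 2 + 5 + 5 = 14
(Check: W+ + W- = 36 should equal n(n+1)/2 = 36.)
Step 4: Test statistic W = min(W+, W-) = 14.
Step 5: Ties in |d|, so use the tie-corrected normal approximation.
        E[W] = n(n+1)/4 = 8*9/4 = 18.
        Tie groups: |d|=3 (t=3), |d|=5 (t=3); sum(t^3 - t) = 48.
        Var[W] = n(n+1)(2n+1)/24 - sum(t^3-t)/48 = 1224/24 - 48/48 = 50.
        z = (W - E[W]) / sqrt(Var[W]) = (14 - 18) / 7.0711 = -0.5657.
        Two-sided p = 2*Phi(z) = 0.571608.
Step 6: alpha = 0.05. fail to reject H0.

W+ = 22, W- = 14, W = min = 14, p = 0.571608, fail to reject H0.


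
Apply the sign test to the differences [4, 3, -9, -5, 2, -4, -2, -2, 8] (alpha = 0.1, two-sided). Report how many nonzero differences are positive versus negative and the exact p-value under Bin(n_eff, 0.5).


Step 1: Discard zero differences. Original n = 9; n_eff = number of nonzero differences = 9.
Nonzero differences (with sign): +4, +3, -9, -5, +2, -4, -2, -2, +8
Step 2: Count signs: positive = 4, negative = 5.
Step 3: Under H0: P(positive) = 0.5, so the number of positives S ~ Bin(9, 0.5).
Step 4: Two-sided exact p-value = sum of Bin(9,0.5) probabilities at or below the observed probability = 1.000000.
Step 5: alpha = 0.1. fail to reject H0.

n_eff = 9, pos = 4, neg = 5, p = 1.000000, fail to reject H0.


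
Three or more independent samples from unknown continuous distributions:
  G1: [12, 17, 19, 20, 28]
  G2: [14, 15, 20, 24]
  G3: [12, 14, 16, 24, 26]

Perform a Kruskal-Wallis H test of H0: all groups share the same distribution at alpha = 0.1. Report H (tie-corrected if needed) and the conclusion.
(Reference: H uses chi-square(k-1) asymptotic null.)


Step 1: Combine all N = 14 observations and assign midranks.
sorted (value, group, rank): (12,G1,1.5), (12,G3,1.5), (14,G2,3.5), (14,G3,3.5), (15,G2,5), (16,G3,6), (17,G1,7), (19,G1,8), (20,G1,9.5), (20,G2,9.5), (24,G2,11.5), (24,G3,11.5), (26,G3,13), (28,G1,14)
Step 2: Sum ranks within each group.
R_1 = 40 (n_1 = 5)
R_2 = 29.5 (n_2 = 4)
R_3 = 35.5 (n_3 = 5)
Step 3: H = 12/(N(N+1)) * sum(R_i^2/n_i) - 3(N+1)
     = 12/(14*15) * (40^2/5 + 29.5^2/4 + 35.5^2/5) - 3*15
     = 0.057143 * 789.612 - 45
     = 0.120714.
Step 4: Ties present; correction factor C = 1 - 24/(14^3 - 14) = 0.991209. Corrected H = 0.120714 / 0.991209 = 0.121785.
Step 5: Under H0, H ~ chi^2(2); p-value = 0.940924.
Step 6: alpha = 0.1. fail to reject H0.

H = 0.1218, df = 2, p = 0.940924, fail to reject H0.


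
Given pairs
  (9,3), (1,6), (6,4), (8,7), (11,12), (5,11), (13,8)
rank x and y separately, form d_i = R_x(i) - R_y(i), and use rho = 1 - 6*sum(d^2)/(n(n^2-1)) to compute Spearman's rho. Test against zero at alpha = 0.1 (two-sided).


Step 1: Rank x and y separately (midranks; no ties here).
rank(x): 9->5, 1->1, 6->3, 8->4, 11->6, 5->2, 13->7
rank(y): 3->1, 6->3, 4->2, 7->4, 12->7, 11->6, 8->5
Step 2: d_i = R_x(i) - R_y(i); compute d_i^2.
  (5-1)^2=16, (1-3)^2=4, (3-2)^2=1, (4-4)^2=0, (6-7)^2=1, (2-6)^2=16, (7-5)^2=4
sum(d^2) = 42.
Step 3: rho = 1 - 6*42 / (7*(7^2 - 1)) = 1 - 252/336 = 0.250000.
Step 4: Under H0, t = rho * sqrt((n-2)/(1-rho^2)) = 0.5774 ~ t(5).
Step 5: Two-sided p-value from the t-distribution with 5 df = 0.588724.
Step 6: alpha = 0.1. fail to reject H0.

rho = 0.2500, p = 0.588724, fail to reject H0 at alpha = 0.1.


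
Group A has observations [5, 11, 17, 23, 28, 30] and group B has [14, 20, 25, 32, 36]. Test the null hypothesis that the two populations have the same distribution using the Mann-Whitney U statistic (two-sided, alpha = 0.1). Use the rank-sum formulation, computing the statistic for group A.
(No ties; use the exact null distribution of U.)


Step 1: Combine and sort all 11 observations; assign midranks.
sorted (value, group): (5,X), (11,X), (14,Y), (17,X), (20,Y), (23,X), (25,Y), (28,X), (30,X), (32,Y), (36,Y)
ranks: 5->1, 11->2, 14->3, 17->4, 20->5, 23->6, 25->7, 28->8, 30->9, 32->10, 36->11
Step 2: Rank sum for X: R1 = 1 + 2 + 4 + 6 + 8 + 9 = 30.
Step 3: U_X = R1 - n1(n1+1)/2 = 30 - 6*7/2 = 30 - 21 = 9.
       U_Y = n1*n2 - U_X = 30 - 9 = 21.
Step 4: No ties, so the exact null distribution of U (based on enumerating the C(11,6) = 462 equally likely rank assignments) gives the two-sided p-value.
Step 5: p-value = 0.329004; compare to alpha = 0.1. fail to reject H0.

U_X = 9, p = 0.329004, fail to reject H0 at alpha = 0.1.


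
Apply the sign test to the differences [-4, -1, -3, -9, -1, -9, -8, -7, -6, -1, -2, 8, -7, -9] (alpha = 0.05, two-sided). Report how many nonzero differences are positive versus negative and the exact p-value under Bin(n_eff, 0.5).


Step 1: Discard zero differences. Original n = 14; n_eff = number of nonzero differences = 14.
Nonzero differences (with sign): -4, -1, -3, -9, -1, -9, -8, -7, -6, -1, -2, +8, -7, -9
Step 2: Count signs: positive = 1, negative = 13.
Step 3: Under H0: P(positive) = 0.5, so the number of positives S ~ Bin(14, 0.5).
Step 4: Two-sided exact p-value = sum of Bin(14,0.5) probabilities at or below the observed probability = 0.001831.
Step 5: alpha = 0.05. reject H0.

n_eff = 14, pos = 1, neg = 13, p = 0.001831, reject H0.


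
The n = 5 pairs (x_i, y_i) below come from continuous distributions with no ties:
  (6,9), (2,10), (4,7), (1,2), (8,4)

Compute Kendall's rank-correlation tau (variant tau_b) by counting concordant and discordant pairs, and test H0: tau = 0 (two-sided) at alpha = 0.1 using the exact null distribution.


Step 1: Enumerate the 10 unordered pairs (i,j) with i<j and classify each by sign(x_j-x_i) * sign(y_j-y_i).
  (1,2):dx=-4,dy=+1->D; (1,3):dx=-2,dy=-2->C; (1,4):dx=-5,dy=-7->C; (1,5):dx=+2,dy=-5->D
  (2,3):dx=+2,dy=-3->D; (2,4):dx=-1,dy=-8->C; (2,5):dx=+6,dy=-6->D; (3,4):dx=-3,dy=-5->C
  (3,5):dx=+4,dy=-3->D; (4,5):dx=+7,dy=+2->C
Step 2: C = 5, D = 5, total pairs = 10.
Step 3: tau = (C - D)/(n(n-1)/2) = (5 - 5)/10 = 0.000000.
Step 4: Exact two-sided p-value (enumerate n! = 120 permutations of y under H0): p = 1.000000.
Step 5: alpha = 0.1. fail to reject H0.

tau_b = 0.0000 (C=5, D=5), p = 1.000000, fail to reject H0.


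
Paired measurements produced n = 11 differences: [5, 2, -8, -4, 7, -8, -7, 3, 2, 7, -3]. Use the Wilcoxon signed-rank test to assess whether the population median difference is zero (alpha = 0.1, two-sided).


Step 1: Drop any zero differences (none here) and take |d_i|.
|d| = [5, 2, 8, 4, 7, 8, 7, 3, 2, 7, 3]
Step 2: Midrank |d_i| (ties get averaged ranks).
ranks: |5|->6, |2|->1.5, |8|->10.5, |4|->5, |7|->8, |8|->10.5, |7|->8, |3|->3.5, |2|->1.5, |7|->8, |3|->3.5
Step 3: Attach original signs; sum ranks with positive sign and with negative sign.
W+ = 6 + 1.5 + 8 + 3.5 + 1.5 + 8 = 28.5
W- = 10.5 + 5 + 10.5 + 8 + 3.5 = 37.5
(Check: W+ + W- = 66 should equal n(n+1)/2 = 66.)
Step 4: Test statistic W = min(W+, W-) = 28.5.
Step 5: Ties in |d|, so use the tie-corrected normal approximation.
        E[W] = n(n+1)/4 = 11*12/4 = 33.
        Tie groups: |d|=2 (t=2), |d|=3 (t=2), |d|=7 (t=3), |d|=8 (t=2); sum(t^3 - t) = 42.
        Var[W] = n(n+1)(2n+1)/24 - sum(t^3-t)/48 = 3036/24 - 42/48 = 125.625.
        z = (W - E[W]) / sqrt(Var[W]) = (28.5 - 33) / 11.2083 = -0.4015.
        Two-sided p = 2*Phi(z) = 0.688060.
Step 6: alpha = 0.1. fail to reject H0.

W+ = 28.5, W- = 37.5, W = min = 28.5, p = 0.688060, fail to reject H0.


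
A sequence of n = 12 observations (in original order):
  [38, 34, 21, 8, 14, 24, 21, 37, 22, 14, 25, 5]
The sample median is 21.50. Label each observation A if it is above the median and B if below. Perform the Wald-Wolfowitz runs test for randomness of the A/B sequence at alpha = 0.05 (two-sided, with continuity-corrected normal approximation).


Step 1: Compute median = 21.50; label A = above, B = below.
Labels in order: AABBBABAABAB  (n_A = 6, n_B = 6)
Step 2: Count runs R = 8.
Step 3: Under H0 (random ordering), E[R] = 2*n_A*n_B/(n_A+n_B) + 1 = 2*6*6/12 + 1 = 7.0000.
        Var[R] = 2*n_A*n_B*(2*n_A*n_B - n_A - n_B) / ((n_A+n_B)^2 * (n_A+n_B-1)) = 4320/1584 = 2.7273.
        SD[R] = 1.6514.
Step 4: Continuity-corrected z = (R - 0.5 - E[R]) / SD[R] = (8 - 0.5 - 7.0000) / 1.6514 = 0.3028.
Step 5: Two-sided p-value via normal approximation = 2*(1 - Phi(|z|)) = 0.762069.
Step 6: alpha = 0.05. fail to reject H0.

R = 8, z = 0.3028, p = 0.762069, fail to reject H0.


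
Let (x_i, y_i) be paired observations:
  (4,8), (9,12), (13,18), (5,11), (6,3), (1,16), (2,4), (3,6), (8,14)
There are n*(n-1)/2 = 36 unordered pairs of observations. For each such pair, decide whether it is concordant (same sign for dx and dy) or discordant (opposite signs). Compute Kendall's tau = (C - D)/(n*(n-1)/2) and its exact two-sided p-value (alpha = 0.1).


Step 1: Enumerate the 36 unordered pairs (i,j) with i<j and classify each by sign(x_j-x_i) * sign(y_j-y_i).
  (1,2):dx=+5,dy=+4->C; (1,3):dx=+9,dy=+10->C; (1,4):dx=+1,dy=+3->C; (1,5):dx=+2,dy=-5->D
  (1,6):dx=-3,dy=+8->D; (1,7):dx=-2,dy=-4->C; (1,8):dx=-1,dy=-2->C; (1,9):dx=+4,dy=+6->C
  (2,3):dx=+4,dy=+6->C; (2,4):dx=-4,dy=-1->C; (2,5):dx=-3,dy=-9->C; (2,6):dx=-8,dy=+4->D
  (2,7):dx=-7,dy=-8->C; (2,8):dx=-6,dy=-6->C; (2,9):dx=-1,dy=+2->D; (3,4):dx=-8,dy=-7->C
  (3,5):dx=-7,dy=-15->C; (3,6):dx=-12,dy=-2->C; (3,7):dx=-11,dy=-14->C; (3,8):dx=-10,dy=-12->C
  (3,9):dx=-5,dy=-4->C; (4,5):dx=+1,dy=-8->D; (4,6):dx=-4,dy=+5->D; (4,7):dx=-3,dy=-7->C
  (4,8):dx=-2,dy=-5->C; (4,9):dx=+3,dy=+3->C; (5,6):dx=-5,dy=+13->D; (5,7):dx=-4,dy=+1->D
  (5,8):dx=-3,dy=+3->D; (5,9):dx=+2,dy=+11->C; (6,7):dx=+1,dy=-12->D; (6,8):dx=+2,dy=-10->D
  (6,9):dx=+7,dy=-2->D; (7,8):dx=+1,dy=+2->C; (7,9):dx=+6,dy=+10->C; (8,9):dx=+5,dy=+8->C
Step 2: C = 24, D = 12, total pairs = 36.
Step 3: tau = (C - D)/(n(n-1)/2) = (24 - 12)/36 = 0.333333.
Step 4: Exact two-sided p-value (enumerate n! = 362880 permutations of y under H0): p = 0.259518.
Step 5: alpha = 0.1. fail to reject H0.

tau_b = 0.3333 (C=24, D=12), p = 0.259518, fail to reject H0.


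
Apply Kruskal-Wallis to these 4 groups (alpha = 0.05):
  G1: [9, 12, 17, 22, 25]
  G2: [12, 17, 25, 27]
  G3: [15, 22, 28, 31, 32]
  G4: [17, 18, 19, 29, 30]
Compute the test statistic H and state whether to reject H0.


Step 1: Combine all N = 19 observations and assign midranks.
sorted (value, group, rank): (9,G1,1), (12,G1,2.5), (12,G2,2.5), (15,G3,4), (17,G1,6), (17,G2,6), (17,G4,6), (18,G4,8), (19,G4,9), (22,G1,10.5), (22,G3,10.5), (25,G1,12.5), (25,G2,12.5), (27,G2,14), (28,G3,15), (29,G4,16), (30,G4,17), (31,G3,18), (32,G3,19)
Step 2: Sum ranks within each group.
R_1 = 32.5 (n_1 = 5)
R_2 = 35 (n_2 = 4)
R_3 = 66.5 (n_3 = 5)
R_4 = 56 (n_4 = 5)
Step 3: H = 12/(N(N+1)) * sum(R_i^2/n_i) - 3(N+1)
     = 12/(19*20) * (32.5^2/5 + 35^2/4 + 66.5^2/5 + 56^2/5) - 3*20
     = 0.031579 * 2029.15 - 60
     = 4.078421.
Step 4: Ties present; correction factor C = 1 - 42/(19^3 - 19) = 0.993860. Corrected H = 4.078421 / 0.993860 = 4.103619.
Step 5: Under H0, H ~ chi^2(3); p-value = 0.250490.
Step 6: alpha = 0.05. fail to reject H0.

H = 4.1036, df = 3, p = 0.250490, fail to reject H0.


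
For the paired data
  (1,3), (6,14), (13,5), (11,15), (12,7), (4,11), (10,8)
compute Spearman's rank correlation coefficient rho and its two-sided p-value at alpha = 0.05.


Step 1: Rank x and y separately (midranks; no ties here).
rank(x): 1->1, 6->3, 13->7, 11->5, 12->6, 4->2, 10->4
rank(y): 3->1, 14->6, 5->2, 15->7, 7->3, 11->5, 8->4
Step 2: d_i = R_x(i) - R_y(i); compute d_i^2.
  (1-1)^2=0, (3-6)^2=9, (7-2)^2=25, (5-7)^2=4, (6-3)^2=9, (2-5)^2=9, (4-4)^2=0
sum(d^2) = 56.
Step 3: rho = 1 - 6*56 / (7*(7^2 - 1)) = 1 - 336/336 = 0.000000.
Step 4: Under H0, t = rho * sqrt((n-2)/(1-rho^2)) = 0.0000 ~ t(5).
Step 5: Two-sided p-value from the t-distribution with 5 df = 1.000000.
Step 6: alpha = 0.05. fail to reject H0.

rho = 0.0000, p = 1.000000, fail to reject H0 at alpha = 0.05.


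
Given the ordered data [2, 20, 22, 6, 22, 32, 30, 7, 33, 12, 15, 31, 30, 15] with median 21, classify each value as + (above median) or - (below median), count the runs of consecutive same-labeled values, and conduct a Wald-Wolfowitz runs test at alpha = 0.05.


Step 1: Compute median = 21; label A = above, B = below.
Labels in order: BBABAAABABBAAB  (n_A = 7, n_B = 7)
Step 2: Count runs R = 9.
Step 3: Under H0 (random ordering), E[R] = 2*n_A*n_B/(n_A+n_B) + 1 = 2*7*7/14 + 1 = 8.0000.
        Var[R] = 2*n_A*n_B*(2*n_A*n_B - n_A - n_B) / ((n_A+n_B)^2 * (n_A+n_B-1)) = 8232/2548 = 3.2308.
        SD[R] = 1.7974.
Step 4: Continuity-corrected z = (R - 0.5 - E[R]) / SD[R] = (9 - 0.5 - 8.0000) / 1.7974 = 0.2782.
Step 5: Two-sided p-value via normal approximation = 2*(1 - Phi(|z|)) = 0.780879.
Step 6: alpha = 0.05. fail to reject H0.

R = 9, z = 0.2782, p = 0.780879, fail to reject H0.


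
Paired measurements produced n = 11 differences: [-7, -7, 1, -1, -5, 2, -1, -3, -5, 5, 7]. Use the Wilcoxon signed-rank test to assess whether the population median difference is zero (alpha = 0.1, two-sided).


Step 1: Drop any zero differences (none here) and take |d_i|.
|d| = [7, 7, 1, 1, 5, 2, 1, 3, 5, 5, 7]
Step 2: Midrank |d_i| (ties get averaged ranks).
ranks: |7|->10, |7|->10, |1|->2, |1|->2, |5|->7, |2|->4, |1|->2, |3|->5, |5|->7, |5|->7, |7|->10
Step 3: Attach original signs; sum ranks with positive sign and with negative sign.
W+ = 2 + 4 + 7 + 10 = 23
W- = 10 + 10 + 2 + 7 + 2 + 5 + 7 = 43
(Check: W+ + W- = 66 should equal n(n+1)/2 = 66.)
Step 4: Test statistic W = min(W+, W-) = 23.
Step 5: Ties in |d|, so use the tie-corrected normal approximation.
        E[W] = n(n+1)/4 = 11*12/4 = 33.
        Tie groups: |d|=1 (t=3), |d|=5 (t=3), |d|=7 (t=3); sum(t^3 - t) = 72.
        Var[W] = n(n+1)(2n+1)/24 - sum(t^3-t)/48 = 3036/24 - 72/48 = 125.
        z = (W - E[W]) / sqrt(Var[W]) = (23 - 33) / 11.1803 = -0.8944.
        Two-sided p = 2*Phi(z) = 0.371093.
Step 6: alpha = 0.1. fail to reject H0.

W+ = 23, W- = 43, W = min = 23, p = 0.371093, fail to reject H0.


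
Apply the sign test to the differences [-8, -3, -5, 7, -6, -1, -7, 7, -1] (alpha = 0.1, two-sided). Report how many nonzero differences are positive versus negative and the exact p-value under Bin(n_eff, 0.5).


Step 1: Discard zero differences. Original n = 9; n_eff = number of nonzero differences = 9.
Nonzero differences (with sign): -8, -3, -5, +7, -6, -1, -7, +7, -1
Step 2: Count signs: positive = 2, negative = 7.
Step 3: Under H0: P(positive) = 0.5, so the number of positives S ~ Bin(9, 0.5).
Step 4: Two-sided exact p-value = sum of Bin(9,0.5) probabilities at or below the observed probability = 0.179688.
Step 5: alpha = 0.1. fail to reject H0.

n_eff = 9, pos = 2, neg = 7, p = 0.179688, fail to reject H0.


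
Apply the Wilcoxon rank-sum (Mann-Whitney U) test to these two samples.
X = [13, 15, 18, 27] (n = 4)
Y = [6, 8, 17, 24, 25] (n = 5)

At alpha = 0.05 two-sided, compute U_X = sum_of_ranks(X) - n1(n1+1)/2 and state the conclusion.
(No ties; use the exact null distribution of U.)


Step 1: Combine and sort all 9 observations; assign midranks.
sorted (value, group): (6,Y), (8,Y), (13,X), (15,X), (17,Y), (18,X), (24,Y), (25,Y), (27,X)
ranks: 6->1, 8->2, 13->3, 15->4, 17->5, 18->6, 24->7, 25->8, 27->9
Step 2: Rank sum for X: R1 = 3 + 4 + 6 + 9 = 22.
Step 3: U_X = R1 - n1(n1+1)/2 = 22 - 4*5/2 = 22 - 10 = 12.
       U_Y = n1*n2 - U_X = 20 - 12 = 8.
Step 4: No ties, so the exact null distribution of U (based on enumerating the C(9,4) = 126 equally likely rank assignments) gives the two-sided p-value.
Step 5: p-value = 0.730159; compare to alpha = 0.05. fail to reject H0.

U_X = 12, p = 0.730159, fail to reject H0 at alpha = 0.05.
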